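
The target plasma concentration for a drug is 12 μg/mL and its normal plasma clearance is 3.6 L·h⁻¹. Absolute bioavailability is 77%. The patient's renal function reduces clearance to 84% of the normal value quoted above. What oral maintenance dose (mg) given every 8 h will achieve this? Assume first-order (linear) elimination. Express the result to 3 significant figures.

377 mg

Patient clearance = 0.84 × 3.600 = 3.024 L/h
At steady state, dose per interval replaces the amount cleared in that interval: F·D/τ = CL·Css.
D = CL × Css × τ / F = 3.024 × 12 × 8 / 0.77 = 377.0 mg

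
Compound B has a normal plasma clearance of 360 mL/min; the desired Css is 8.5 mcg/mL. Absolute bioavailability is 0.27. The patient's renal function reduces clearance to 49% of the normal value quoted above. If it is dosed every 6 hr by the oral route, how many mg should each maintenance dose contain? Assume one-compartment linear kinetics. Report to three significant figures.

2000 mg

CL = 360 mL/min = 360 × 0.06 = 21.60 L/h
Patient clearance = 0.49 × 21.60 = 10.58 L/h
D = CL × Css × τ / F = 10.58 × 8.5 × 6 / 0.27 = 1998 mg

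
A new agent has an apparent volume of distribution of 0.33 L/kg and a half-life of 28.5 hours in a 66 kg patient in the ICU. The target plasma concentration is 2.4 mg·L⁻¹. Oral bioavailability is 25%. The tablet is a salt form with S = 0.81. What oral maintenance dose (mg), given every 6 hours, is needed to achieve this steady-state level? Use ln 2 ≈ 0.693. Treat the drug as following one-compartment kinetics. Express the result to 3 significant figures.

Vd(total) = 66 kg × 0.33 L/kg = 21.78 L
CL = ln 2 · Vd / t½ = 0.693 × 21.78 / 28.5 = 0.5296 L/h
D = CL × Css × τ / F / S = 0.5296 × 2.4 × 6 / 0.25 / 0.81 = 37.66 mg

37.7 mg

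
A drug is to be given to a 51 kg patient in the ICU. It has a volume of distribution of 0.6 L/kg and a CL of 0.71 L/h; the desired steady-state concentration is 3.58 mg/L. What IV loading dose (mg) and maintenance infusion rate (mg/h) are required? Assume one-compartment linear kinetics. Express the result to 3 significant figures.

Total Vd = 0.6 × 51 = 30.60 L
Loading: fill Vd to C_target → 30.60 L × 3.58 mg/L = 109.5 mg
Maintenance: replace elimination → rate = CL × Css = 0.7100 × 3.58 = 2.542 mg/h

(a) 110 mg; (b) 2.54 mg/h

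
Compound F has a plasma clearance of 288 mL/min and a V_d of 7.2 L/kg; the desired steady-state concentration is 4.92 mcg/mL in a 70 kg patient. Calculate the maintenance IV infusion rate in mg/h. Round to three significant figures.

Convert clearance: 288 mL/min × 60 min/h ÷ 1000 mL/L = 17.28 L/h
Rate = CL × Css = 17.28 × 4.92 = 85.02 mg/h

85.0 mg/h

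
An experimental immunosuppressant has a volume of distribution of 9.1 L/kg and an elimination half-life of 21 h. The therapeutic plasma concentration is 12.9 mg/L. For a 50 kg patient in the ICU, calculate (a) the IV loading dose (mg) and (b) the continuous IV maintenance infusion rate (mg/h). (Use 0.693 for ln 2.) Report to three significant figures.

(a) 5870 mg; (b) 194 mg/h

Vd(total) = 50 kg × 9.1 L/kg = 455.0 L
LD = Vd × C = 455.0 × 12.9 = 5870 mg
CL = 0.693 × Vd / t½ = 0.693 × 455.0 / 21 = 15.02 L/h
Infusion rate = CL × Css = 15.02 × 12.9 = 193.8 mg/h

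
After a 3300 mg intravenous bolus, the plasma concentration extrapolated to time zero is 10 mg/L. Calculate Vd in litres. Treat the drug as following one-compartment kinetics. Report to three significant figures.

330 L

Immediately after an IV bolus, C₀ = Dose / Vd, so Vd = Dose / C₀.
Vd = 3300 / 10 = 330.0 L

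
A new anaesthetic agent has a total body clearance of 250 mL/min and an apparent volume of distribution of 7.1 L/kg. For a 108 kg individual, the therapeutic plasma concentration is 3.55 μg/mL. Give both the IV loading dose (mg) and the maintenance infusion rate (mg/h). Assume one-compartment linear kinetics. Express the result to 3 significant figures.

(a) 2720 mg; (b) 53.3 mg/h

Total Vd = 7.1 × 108 = 766.8 L
Loading dose = Vd × C = 766.8 × 3.55 = 2722 mg
CL = 250 mL/min = 250 × 0.06 = 15.00 L/h
Infusion rate = 15.00 L/h × 3.55 mg/L = 53.25 mg/h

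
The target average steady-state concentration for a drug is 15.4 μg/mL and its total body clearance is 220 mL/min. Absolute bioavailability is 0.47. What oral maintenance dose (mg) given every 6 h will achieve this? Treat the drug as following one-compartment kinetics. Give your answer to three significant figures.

CL = 220 mL/min × 60/1000 = 13.20 L/h
D = CL × Css × τ / F = 13.20 × 15.4 × 6 / 0.47 = 2595 mg

2600 mg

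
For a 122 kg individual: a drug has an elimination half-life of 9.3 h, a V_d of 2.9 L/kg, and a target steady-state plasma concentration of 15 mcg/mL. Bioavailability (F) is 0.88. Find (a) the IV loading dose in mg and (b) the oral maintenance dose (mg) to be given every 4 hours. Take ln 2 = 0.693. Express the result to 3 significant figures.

Vd(total) = 122 kg × 2.9 L/kg = 353.8 L
LD = Vd × C = 353.8 × 15 = 5307 mg
CL = 0.693 × Vd / t½ = 0.693 × 353.8 / 9.3 = 26.36 L/h
D = CL × Css × τ / F = 26.36 × 15 × 4 / 0.88 = 1797 mg

(a) 5310 mg; (b) 1800 mg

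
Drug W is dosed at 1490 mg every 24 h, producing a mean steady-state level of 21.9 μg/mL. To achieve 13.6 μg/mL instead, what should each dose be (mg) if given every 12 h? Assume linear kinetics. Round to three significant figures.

463 mg

For first-order elimination, Css ∝ F·D/(CL·τ); F and CL are unchanged, so Css ∝ D/τ.
D₂ = D₁ × (Css,target / Css,current) × (τ₂/τ₁) = 1490 × (13.6/21.9) × (12/24) = 462.6 mg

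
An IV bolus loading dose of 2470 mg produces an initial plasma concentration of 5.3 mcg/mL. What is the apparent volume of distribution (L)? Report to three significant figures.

Immediately after an IV bolus, C₀ = Dose / Vd, so Vd = Dose / C₀.
Vd = 2470 / 5.3 = 466.0 L

466 L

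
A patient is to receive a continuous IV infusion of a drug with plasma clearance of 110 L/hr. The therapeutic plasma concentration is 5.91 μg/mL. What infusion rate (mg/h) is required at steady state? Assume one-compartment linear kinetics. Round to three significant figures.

At steady state, infusion rate equals elimination rate: rate in = CL × Css.
Infusion rate = CL · Css = 110.0 L/h × 5.91 mg/L = 650.1 mg/h

650 mg/h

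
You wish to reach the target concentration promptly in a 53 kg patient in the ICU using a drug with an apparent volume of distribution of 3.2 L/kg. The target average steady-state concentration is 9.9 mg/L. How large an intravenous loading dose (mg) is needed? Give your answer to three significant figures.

1680 mg

Vd = 3.2 L/kg × 53 kg = 169.6 L
LD = Vd × C = 169.6 × 9.900 = 1679 mg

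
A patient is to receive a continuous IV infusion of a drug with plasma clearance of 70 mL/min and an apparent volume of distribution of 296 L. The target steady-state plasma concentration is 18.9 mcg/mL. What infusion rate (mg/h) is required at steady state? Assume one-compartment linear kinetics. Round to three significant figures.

CL = 70 mL/min = 70 × 0.06 = 4.200 L/h
At steady state, infusion rate equals elimination rate: rate in = CL × Css.
Infusion rate = CL · Css = 4.200 L/h × 18.9 mg/L = 79.38 mg/h

79.4 mg/h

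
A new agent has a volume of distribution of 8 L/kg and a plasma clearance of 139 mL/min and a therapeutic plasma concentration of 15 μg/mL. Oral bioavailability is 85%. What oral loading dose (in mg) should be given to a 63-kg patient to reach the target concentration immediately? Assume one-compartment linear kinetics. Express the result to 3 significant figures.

Vd = 8 L/kg × 63 kg = 504.0 L
LD = Vd × C / F = 504.0 × 15.00 / 0.85 = 8894 mg

8890 mg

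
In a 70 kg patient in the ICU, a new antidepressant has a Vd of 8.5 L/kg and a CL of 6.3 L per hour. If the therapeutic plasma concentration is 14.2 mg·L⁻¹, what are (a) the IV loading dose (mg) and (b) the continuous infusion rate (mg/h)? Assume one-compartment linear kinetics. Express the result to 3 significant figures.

(a) 8450 mg; (b) 89.5 mg/h

Vd(total) = 70 kg × 8.5 L/kg = 595.0 L
Loading dose = Vd × C = 595.0 × 14.2 = 8449 mg
Infusion rate = 6.300 L/h × 14.2 mg/L = 89.46 mg/h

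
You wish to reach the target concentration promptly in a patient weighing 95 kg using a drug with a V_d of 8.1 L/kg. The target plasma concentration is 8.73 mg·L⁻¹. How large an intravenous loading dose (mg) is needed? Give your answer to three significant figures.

Total Vd = 8.1 × 95 = 769.5 L
LD = Vd × C = 769.5 × 8.730 = 6718 mg

6720 mg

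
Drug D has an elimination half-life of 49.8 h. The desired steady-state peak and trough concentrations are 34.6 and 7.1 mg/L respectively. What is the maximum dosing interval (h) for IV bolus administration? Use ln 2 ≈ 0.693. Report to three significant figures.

k = 0.693 / t½ = 0.693 / 49.8 = 0.01392 h⁻¹
Between IV bolus doses, concentration decays as C = C₀·e^(−kτ), so C_peak/C_trough = e^(kτ).
τ_max = ln(C_peak/C_trough) / k = ln(34.6/7.1) / 0.01392 = 1.584 / 0.01392 = 113.8 h

114 h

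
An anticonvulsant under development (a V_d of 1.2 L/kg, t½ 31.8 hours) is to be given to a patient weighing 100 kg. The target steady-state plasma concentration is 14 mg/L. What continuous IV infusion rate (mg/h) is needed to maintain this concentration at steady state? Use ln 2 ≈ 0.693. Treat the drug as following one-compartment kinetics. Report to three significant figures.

Vd(total) = 100 kg × 1.2 L/kg = 120.0 L
CL = ln 2 · Vd / t½ = 0.693 × 120.0 / 31.8 = 2.615 L/h
Infusion rate = CL × Css = 2.615 × 14 = 36.61 mg/h

36.6 mg/h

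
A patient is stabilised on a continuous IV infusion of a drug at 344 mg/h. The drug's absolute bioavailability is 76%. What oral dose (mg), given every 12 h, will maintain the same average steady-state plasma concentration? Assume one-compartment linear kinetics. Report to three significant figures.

5430 mg

To maintain the same Css, the systemic dosing rate must be unchanged: F·D/τ = infusion rate.
D = rate × τ / F = 344 × 12 / 0.76 = 5432 mg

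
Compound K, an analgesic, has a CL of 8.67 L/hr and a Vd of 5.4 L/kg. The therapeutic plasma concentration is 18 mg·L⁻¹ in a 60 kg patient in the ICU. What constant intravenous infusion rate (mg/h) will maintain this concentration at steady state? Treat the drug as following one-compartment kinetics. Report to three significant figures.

156 mg/h

Rate = CL × Css = 8.670 × 18 = 156.1 mg/h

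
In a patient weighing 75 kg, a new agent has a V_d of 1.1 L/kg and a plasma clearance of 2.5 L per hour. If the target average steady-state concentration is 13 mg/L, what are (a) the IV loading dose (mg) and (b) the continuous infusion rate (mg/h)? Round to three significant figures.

Vd = 1.1 L/kg × 75 kg = 82.50 L
Loading: fill Vd to C_target → 82.50 L × 13 mg/L = 1073 mg
Infusion rate = 2.500 L/h × 13 mg/L = 32.50 mg/h

(a) 1070 mg; (b) 32.5 mg/h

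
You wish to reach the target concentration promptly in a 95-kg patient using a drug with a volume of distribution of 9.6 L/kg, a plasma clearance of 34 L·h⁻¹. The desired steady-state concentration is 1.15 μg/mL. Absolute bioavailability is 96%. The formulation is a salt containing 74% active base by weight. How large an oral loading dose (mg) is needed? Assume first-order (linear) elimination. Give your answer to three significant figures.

Vd = 9.6 L/kg × 95 kg = 912.0 L
LD = Vd × C / F / S = 912.0 × 1.150 / 0.96 / 0.74 = 1476 mg

1480 mg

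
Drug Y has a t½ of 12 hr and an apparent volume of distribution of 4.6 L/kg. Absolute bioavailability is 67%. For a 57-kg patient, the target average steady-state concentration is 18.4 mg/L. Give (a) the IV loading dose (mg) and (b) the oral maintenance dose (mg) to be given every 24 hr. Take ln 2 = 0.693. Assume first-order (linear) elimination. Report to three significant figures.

Total Vd = 4.6 × 57 = 262.2 L
LD = Vd × C = 262.2 × 18.4 = 4824 mg
CL = 0.693 × Vd / t½ = 0.693 × 262.2 / 12 = 15.14 L/h
D = CL × Css × τ / F = 15.14 × 18.4 × 24 / 0.67 = 9979 mg

(a) 4820 mg; (b) 9980 mg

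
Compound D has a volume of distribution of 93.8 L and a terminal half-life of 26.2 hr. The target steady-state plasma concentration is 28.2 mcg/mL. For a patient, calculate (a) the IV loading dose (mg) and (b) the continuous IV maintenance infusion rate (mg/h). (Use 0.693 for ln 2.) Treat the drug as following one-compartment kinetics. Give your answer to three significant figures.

(a) 2650 mg; (b) 70.0 mg/h

LD = Vd × C = 93.80 × 28.2 = 2645 mg
CL = 0.693 × Vd / t½ = 0.693 × 93.80 / 26.2 = 2.481 L/h
Infusion rate = CL × Css = 2.481 × 28.2 = 69.96 mg/h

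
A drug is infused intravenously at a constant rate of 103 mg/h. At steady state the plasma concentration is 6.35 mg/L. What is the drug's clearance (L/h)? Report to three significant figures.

At steady state, infusion rate = CL × Css, so CL = rate / Css.
CL = 103 / 6.35 = 16.22 L/h

16.2 L/h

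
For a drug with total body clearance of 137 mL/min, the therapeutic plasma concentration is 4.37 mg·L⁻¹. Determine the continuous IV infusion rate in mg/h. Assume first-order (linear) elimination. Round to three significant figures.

35.9 mg/h

CL = 137 mL/min = 137 × 0.06 = 8.220 L/h
R₀ = 8.220 × 4.37 = 35.92 mg/h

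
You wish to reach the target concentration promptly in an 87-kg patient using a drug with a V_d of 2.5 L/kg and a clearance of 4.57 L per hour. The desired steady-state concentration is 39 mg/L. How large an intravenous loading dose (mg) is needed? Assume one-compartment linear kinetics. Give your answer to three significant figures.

Vd = 2.5 L/kg × 87 kg = 217.5 L
LD = Vd × C = 217.5 × 39.00 = 8483 mg

8480 mg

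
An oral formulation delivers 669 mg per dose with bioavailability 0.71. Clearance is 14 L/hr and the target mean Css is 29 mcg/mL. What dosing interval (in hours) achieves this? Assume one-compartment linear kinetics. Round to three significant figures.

1.17 h

F·D/τ = CL·Css → τ = F·D / (CL·Css).
τ = 0.71 × 669 / (14 × 29) = 1.170 h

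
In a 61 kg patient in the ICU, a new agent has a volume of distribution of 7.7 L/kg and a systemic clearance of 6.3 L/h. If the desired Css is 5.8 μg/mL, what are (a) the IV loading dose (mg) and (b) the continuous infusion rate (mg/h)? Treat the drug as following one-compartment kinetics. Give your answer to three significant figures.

Vd(total) = 61 kg × 7.7 L/kg = 469.7 L
Loading: fill Vd to C_target → 469.7 L × 5.8 mg/L = 2724 mg
Infusion rate = 6.300 L/h × 5.8 mg/L = 36.54 mg/h

(a) 2720 mg; (b) 36.5 mg/h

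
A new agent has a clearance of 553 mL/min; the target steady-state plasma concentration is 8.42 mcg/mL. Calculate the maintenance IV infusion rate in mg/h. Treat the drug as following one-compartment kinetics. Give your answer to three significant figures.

279 mg/h

CL = 553 mL/min = 553 × 0.06 = 33.18 L/h
At steady state, infusion rate equals elimination rate: rate in = CL × Css.
R₀ = 33.18 × 8.42 = 279.4 mg/h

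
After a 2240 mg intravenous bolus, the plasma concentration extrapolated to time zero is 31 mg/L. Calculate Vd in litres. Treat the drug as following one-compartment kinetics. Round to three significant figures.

72.3 L

Immediately after an IV bolus, C₀ = Dose / Vd, so Vd = Dose / C₀.
Vd = 2240 / 31 = 72.26 L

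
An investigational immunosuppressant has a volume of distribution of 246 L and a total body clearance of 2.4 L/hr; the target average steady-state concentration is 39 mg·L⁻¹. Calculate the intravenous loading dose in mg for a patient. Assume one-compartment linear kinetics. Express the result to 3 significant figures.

9590 mg

LD is governed by Vd — clearance does not enter the loading-dose calculation.
LD = Vd × C = 246.0 × 39.00 = 9594 mg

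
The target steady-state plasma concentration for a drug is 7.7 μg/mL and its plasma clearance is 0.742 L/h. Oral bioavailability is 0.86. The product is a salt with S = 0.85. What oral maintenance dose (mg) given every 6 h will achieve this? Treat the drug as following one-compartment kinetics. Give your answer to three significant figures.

D = CL × Css × τ / F / S = 0.7420 × 7.7 × 6 / 0.86 / 0.85 = 46.90 mg

46.9 mg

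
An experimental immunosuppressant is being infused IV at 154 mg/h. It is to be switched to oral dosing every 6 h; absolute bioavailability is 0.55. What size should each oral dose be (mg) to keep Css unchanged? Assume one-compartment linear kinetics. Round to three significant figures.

To maintain the same Css, the systemic dosing rate must be unchanged: F·D/τ = infusion rate.
D = rate × τ / F = 154 × 6 / 0.55 = 1680 mg

1680 mg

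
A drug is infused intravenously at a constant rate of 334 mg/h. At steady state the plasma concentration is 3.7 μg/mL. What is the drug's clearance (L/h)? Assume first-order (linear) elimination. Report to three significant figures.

At steady state, infusion rate = CL × Css, so CL = rate / Css.
CL = 334 / 3.7 = 90.27 L/h

90.3 L/h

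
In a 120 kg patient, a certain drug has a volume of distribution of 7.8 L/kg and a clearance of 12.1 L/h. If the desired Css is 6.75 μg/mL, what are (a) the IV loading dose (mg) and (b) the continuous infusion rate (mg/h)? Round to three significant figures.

Total Vd = 7.8 × 120 = 936.0 L
Loading: fill Vd to C_target → 936.0 L × 6.75 mg/L = 6318 mg
Maintenance: replace elimination → rate = CL × Css = 12.10 × 6.75 = 81.68 mg/h

(a) 6320 mg; (b) 81.7 mg/h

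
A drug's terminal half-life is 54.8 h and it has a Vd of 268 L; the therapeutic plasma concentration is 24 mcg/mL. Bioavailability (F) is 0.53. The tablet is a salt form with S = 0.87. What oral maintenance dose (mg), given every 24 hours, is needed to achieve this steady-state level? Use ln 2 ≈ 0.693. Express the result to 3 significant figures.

4230 mg

CL = 0.693 × Vd / t½ = 0.693 × 268.0 / 54.8 = 3.389 L/h
D = CL × Css × τ / F / S = 3.389 × 24 × 24 / 0.53 / 0.87 = 4233 mg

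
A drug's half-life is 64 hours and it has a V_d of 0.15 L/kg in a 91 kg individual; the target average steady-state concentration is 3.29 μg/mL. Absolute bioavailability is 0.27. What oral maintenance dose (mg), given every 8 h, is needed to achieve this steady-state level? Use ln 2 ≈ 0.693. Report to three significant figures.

Vd = 0.15 L/kg × 91 kg = 13.65 L
CL = ln 2 · Vd / t½ = 0.693 × 13.65 / 64 = 0.1478 L/h
D = CL × Css × τ / F = 0.1478 × 3.29 × 8 / 0.27 = 14.41 mg

14.4 mg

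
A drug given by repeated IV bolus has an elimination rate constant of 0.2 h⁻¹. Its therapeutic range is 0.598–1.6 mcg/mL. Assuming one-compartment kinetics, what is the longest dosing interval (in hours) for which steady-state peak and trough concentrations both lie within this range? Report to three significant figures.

Between IV bolus doses, concentration decays as C = C₀·e^(−kτ), so C_peak/C_trough = e^(kτ).
τ_max = ln(C_peak/C_trough) / k = ln(1.6/0.598) / 0.2000 = 0.9842 / 0.2000 = 4.921 h

4.92 h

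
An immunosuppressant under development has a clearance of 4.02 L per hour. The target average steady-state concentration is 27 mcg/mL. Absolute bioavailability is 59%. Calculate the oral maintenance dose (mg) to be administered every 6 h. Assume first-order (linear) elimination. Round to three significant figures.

At steady state, dose per interval replaces the amount cleared in that interval: F·D/τ = CL·Css.
D = CL × Css × τ / F = 4.020 × 27 × 6 / 0.59 = 1104 mg

1100 mg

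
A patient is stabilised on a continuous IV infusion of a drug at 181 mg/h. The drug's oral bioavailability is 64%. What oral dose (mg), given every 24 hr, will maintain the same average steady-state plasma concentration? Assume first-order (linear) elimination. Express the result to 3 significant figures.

6790 mg

To maintain the same Css, the systemic dosing rate must be unchanged: F·D/τ = infusion rate.
D = rate × τ / F = 181 × 24 / 0.64 = 6788 mg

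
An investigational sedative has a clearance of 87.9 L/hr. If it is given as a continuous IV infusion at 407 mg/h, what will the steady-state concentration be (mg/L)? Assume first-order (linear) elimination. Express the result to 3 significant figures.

Css = rate / CL = 407 / 87.90 = 4.630 mg/L

4.63 mg/L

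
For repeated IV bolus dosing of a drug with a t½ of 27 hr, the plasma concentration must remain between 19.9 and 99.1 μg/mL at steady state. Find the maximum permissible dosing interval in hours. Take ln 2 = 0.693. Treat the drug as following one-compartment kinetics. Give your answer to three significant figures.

k = 0.693 / t½ = 0.693 / 27 = 0.02567 h⁻¹
Between IV bolus doses, concentration decays as C = C₀·e^(−kτ), so C_peak/C_trough = e^(kτ).
τ_max = ln(C_peak/C_trough) / k = ln(99.1/19.9) / 0.02567 = 1.605 / 0.02567 = 62.52 h

62.5 h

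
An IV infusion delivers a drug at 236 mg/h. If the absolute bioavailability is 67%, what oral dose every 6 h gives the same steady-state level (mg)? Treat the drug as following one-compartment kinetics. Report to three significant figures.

To maintain the same Css, the systemic dosing rate must be unchanged: F·D/τ = infusion rate.
D = rate × τ / F = 236 × 6 / 0.67 = 2113 mg

2110 mg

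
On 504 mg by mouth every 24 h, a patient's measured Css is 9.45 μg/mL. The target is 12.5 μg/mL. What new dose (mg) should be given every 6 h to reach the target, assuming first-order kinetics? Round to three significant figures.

167 mg

With linear kinetics, Css is proportional to dose rate (D/τ) at fixed clearance.
D₂ = D₁ × (Css,target / Css,current) × (τ₂/τ₁) = 504 × (12.5/9.45) × (6/24) = 166.7 mg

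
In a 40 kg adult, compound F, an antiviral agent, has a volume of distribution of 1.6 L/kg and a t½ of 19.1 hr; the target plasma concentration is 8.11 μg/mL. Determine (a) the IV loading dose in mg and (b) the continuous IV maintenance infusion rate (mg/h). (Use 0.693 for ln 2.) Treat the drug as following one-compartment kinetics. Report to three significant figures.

(a) 519 mg; (b) 18.8 mg/h

Total Vd = 1.6 × 40 = 64.00 L
LD = Vd × C = 64.00 × 8.11 = 519.0 mg
CL = 0.693 × Vd / t½ = 0.693 × 64.00 / 19.1 = 2.322 L/h
Infusion rate = CL × Css = 2.322 × 8.11 = 18.83 mg/h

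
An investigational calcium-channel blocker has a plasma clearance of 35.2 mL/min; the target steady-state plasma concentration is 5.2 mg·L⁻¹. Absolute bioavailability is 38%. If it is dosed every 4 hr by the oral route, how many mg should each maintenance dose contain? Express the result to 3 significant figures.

116 mg

CL = 35.2 mL/min = 35.2 × 0.06 = 2.112 L/h
D = CL × Css × τ / F = 2.112 × 5.2 × 4 / 0.38 = 115.6 mg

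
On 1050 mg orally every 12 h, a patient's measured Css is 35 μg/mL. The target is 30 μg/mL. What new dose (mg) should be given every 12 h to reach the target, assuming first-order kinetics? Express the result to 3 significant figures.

For first-order elimination, Css ∝ F·D/(CL·τ); F and CL are unchanged, so Css ∝ D/τ.
D₂ = D₁ × (Css,target / Css,current) = 1050 × 30/35 = 900.0 mg

900 mg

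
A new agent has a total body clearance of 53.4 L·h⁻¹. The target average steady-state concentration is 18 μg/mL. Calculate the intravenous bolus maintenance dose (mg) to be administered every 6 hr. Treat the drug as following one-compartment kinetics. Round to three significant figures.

D = CL × Css × τ = 53.40 × 18 × 6 = 5767 mg

5770 mg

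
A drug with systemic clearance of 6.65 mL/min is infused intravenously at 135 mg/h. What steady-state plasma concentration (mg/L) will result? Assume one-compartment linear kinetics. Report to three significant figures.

CL = 6.65 mL/min = 6.65 × 0.06 = 0.3990 L/h
Css = rate / CL = 135 / 0.3990 = 338.3 mg/L

338 mg/L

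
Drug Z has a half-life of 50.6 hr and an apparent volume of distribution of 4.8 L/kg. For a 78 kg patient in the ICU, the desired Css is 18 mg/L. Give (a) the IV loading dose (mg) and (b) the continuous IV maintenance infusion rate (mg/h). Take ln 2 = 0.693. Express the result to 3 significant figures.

Total Vd = 4.8 × 78 = 374.4 L
LD = Vd × C = 374.4 × 18 = 6739 mg
CL = 0.693 × Vd / t½ = 0.693 × 374.4 / 50.6 = 5.128 L/h
Infusion rate = CL × Css = 5.128 × 18 = 92.30 mg/h

(a) 6740 mg; (b) 92.3 mg/h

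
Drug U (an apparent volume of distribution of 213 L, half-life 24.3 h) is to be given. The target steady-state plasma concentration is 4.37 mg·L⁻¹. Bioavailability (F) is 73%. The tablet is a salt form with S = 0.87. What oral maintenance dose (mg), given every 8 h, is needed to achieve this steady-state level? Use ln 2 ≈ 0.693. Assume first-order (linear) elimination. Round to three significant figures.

CL = 0.693 × Vd / t½ = 0.693 × 213.0 / 24.3 = 6.074 L/h
D = CL × Css × τ / F / S = 6.074 × 4.37 × 8 / 0.73 / 0.87 = 334.4 mg

334 mg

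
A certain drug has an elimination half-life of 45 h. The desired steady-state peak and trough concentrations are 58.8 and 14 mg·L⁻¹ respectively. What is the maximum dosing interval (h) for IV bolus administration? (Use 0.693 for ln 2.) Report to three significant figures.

k = 0.693 / t½ = 0.693 / 45 = 0.01540 h⁻¹
Between IV bolus doses, concentration decays as C = C₀·e^(−kτ), so C_peak/C_trough = e^(kτ).
τ_max = ln(C_peak/C_trough) / k = ln(58.8/14) / 0.01540 = 1.435 / 0.01540 = 93.18 h

93.2 h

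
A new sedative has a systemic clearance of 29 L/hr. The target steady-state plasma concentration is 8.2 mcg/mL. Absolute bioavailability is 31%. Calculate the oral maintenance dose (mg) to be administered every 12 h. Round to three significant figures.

D = CL × Css × τ / F = 29.00 × 8.2 × 12 / 0.31 = 9205 mg

9210 mg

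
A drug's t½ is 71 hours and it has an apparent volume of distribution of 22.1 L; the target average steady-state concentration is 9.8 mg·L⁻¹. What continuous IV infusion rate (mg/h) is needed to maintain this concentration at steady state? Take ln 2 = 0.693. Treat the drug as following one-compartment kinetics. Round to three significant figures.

2.11 mg/h

CL = 0.693 × Vd / t½ = 0.693 × 22.10 / 71 = 0.2157 L/h
Infusion rate = CL × Css = 0.2157 × 9.8 = 2.114 mg/h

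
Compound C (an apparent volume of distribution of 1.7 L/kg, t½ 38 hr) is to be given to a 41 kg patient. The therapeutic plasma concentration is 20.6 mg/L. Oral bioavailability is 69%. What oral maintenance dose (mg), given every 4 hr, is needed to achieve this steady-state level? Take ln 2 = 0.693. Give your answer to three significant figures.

Total Vd = 1.7 × 41 = 69.70 L
CL = ln 2 · Vd / t½ = 0.693 × 69.70 / 38 = 1.271 L/h
D = CL × Css × τ / F = 1.271 × 20.6 × 4 / 0.69 = 151.8 mg

152 mg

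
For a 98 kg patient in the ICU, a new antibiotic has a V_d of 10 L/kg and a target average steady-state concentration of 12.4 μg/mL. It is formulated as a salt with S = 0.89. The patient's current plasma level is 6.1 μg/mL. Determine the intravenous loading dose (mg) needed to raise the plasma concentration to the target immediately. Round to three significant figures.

6940 mg

Total Vd = 10 × 98 = 980.0 L
The loading dose fills Vd to the target concentration.
Concentration deficit ΔC = 12.4 − 6.1 = 6.300 mg/L
LD = Vd × ΔC / S = 980.0 × 6.300 / 0.89 = 6937 mg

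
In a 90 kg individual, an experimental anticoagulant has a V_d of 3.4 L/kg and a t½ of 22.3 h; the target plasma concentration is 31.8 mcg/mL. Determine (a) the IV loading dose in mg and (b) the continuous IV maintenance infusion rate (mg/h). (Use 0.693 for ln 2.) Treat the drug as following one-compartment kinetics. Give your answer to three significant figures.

(a) 9730 mg; (b) 302 mg/h

Vd(total) = 90 kg × 3.4 L/kg = 306.0 L
LD = Vd × C = 306.0 × 31.8 = 9731 mg
CL = 0.693 × Vd / t½ = 0.693 × 306.0 / 22.3 = 9.509 L/h
Infusion rate = CL × Css = 9.509 × 31.8 = 302.4 mg/h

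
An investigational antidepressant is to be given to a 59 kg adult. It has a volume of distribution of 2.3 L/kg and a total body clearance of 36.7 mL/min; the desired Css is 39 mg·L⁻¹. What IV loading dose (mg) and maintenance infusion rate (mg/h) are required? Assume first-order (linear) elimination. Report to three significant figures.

Total Vd = 2.3 × 59 = 135.7 L
Loading: fill Vd to C_target → 135.7 L × 39 mg/L = 5292 mg
CL = 36.7 mL/min × 60/1000 = 2.202 L/h
Maintenance: replace elimination → rate = CL × Css = 2.202 × 39 = 85.88 mg/h

(a) 5290 mg; (b) 85.9 mg/h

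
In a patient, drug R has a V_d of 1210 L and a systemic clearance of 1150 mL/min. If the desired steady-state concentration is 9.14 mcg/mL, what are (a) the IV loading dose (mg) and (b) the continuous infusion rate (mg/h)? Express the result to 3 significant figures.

(a) 11100 mg; (b) 631 mg/h

Loading: fill Vd to C_target → 1210 L × 9.14 mg/L = 11060 mg
Convert clearance: 1150 mL/min × 60 min/h ÷ 1000 mL/L = 69.00 L/h
Maintenance infusion rate = CL × Css = 69.00 × 9.14 = 630.7 mg/h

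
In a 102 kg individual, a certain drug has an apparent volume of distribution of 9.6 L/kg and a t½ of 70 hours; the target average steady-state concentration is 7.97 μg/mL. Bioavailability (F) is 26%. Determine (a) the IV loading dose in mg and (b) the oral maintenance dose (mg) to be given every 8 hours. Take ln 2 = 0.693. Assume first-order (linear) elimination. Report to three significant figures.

(a) 7800 mg; (b) 2380 mg

Total Vd = 9.6 × 102 = 979.2 L
LD = Vd × C = 979.2 × 7.97 = 7804 mg
CL = 0.693 × Vd / t½ = 0.693 × 979.2 / 70 = 9.694 L/h
D = CL × Css × τ / F = 9.694 × 7.97 × 8 / 0.26 = 2377 mg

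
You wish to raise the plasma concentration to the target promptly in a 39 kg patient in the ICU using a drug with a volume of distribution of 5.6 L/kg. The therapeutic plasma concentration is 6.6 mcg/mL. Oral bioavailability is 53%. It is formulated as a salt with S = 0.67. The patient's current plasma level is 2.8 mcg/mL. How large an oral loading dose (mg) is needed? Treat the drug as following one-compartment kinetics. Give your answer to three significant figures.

Vd = 5.6 L/kg × 39 kg = 218.4 L
Concentration deficit ΔC = 6.6 − 2.8 = 3.800 mg/L
LD = Vd × ΔC / F / S = 218.4 × 3.800 / 0.53 / 0.67 = 2337 mg

2340 mg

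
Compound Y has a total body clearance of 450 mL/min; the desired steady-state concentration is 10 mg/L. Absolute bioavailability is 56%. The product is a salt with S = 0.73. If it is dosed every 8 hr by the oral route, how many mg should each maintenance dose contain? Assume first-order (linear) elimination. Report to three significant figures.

CL = 450 mL/min = 450 × 0.06 = 27.00 L/h
At steady state, dose per interval replaces the amount cleared in that interval: F·S·D/τ = CL·Css.
D = CL × Css × τ / F / S = 27.00 × 10 × 8 / 0.56 / 0.73 = 5284 mg

5280 mg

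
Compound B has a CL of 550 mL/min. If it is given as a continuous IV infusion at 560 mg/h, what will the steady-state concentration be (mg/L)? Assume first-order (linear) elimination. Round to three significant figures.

Convert clearance: 550 mL/min × 60 min/h ÷ 1000 mL/L = 33.00 L/h
Css = rate / CL = 560 / 33.00 = 16.97 mg/L

17.0 mg/L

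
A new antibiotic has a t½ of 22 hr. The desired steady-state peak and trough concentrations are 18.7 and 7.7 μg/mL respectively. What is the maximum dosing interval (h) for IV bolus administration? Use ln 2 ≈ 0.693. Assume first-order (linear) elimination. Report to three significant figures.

28.2 h

k = 0.693 / t½ = 0.693 / 22 = 0.03150 h⁻¹
Between IV bolus doses, concentration decays as C = C₀·e^(−kτ), so C_peak/C_trough = e^(kτ).
τ_max = ln(C_peak/C_trough) / k = ln(18.7/7.7) / 0.03150 = 0.8873 / 0.03150 = 28.17 h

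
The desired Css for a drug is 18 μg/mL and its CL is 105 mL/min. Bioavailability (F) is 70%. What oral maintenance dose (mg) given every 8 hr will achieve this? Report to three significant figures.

1300 mg

CL = 105 mL/min × 60/1000 = 6.300 L/h
D = CL × Css × τ / F = 6.300 × 18 × 8 / 0.7 = 1296 mg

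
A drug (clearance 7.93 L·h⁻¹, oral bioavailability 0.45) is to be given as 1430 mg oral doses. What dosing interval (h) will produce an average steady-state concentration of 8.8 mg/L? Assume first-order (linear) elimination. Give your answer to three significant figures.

9.22 h

F·D/τ = CL·Css → τ = F·D / (CL·Css).
τ = 0.45 × 1430 / (7.93 × 8.8) = 9.221 h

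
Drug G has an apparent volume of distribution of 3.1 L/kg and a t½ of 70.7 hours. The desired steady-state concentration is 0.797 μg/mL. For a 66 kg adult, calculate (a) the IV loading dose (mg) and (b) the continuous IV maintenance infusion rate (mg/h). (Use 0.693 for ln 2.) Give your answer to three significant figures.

(a) 163 mg; (b) 1.60 mg/h

Vd(total) = 66 kg × 3.1 L/kg = 204.6 L
LD = Vd × C = 204.6 × 0.797 = 163.1 mg
CL = 0.693 × Vd / t½ = 0.693 × 204.6 / 70.7 = 2.005 L/h
Infusion rate = CL × Css = 2.005 × 0.797 = 1.598 mg/h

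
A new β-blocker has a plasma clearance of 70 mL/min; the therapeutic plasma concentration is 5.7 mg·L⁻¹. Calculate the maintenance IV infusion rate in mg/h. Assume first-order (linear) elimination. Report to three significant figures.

23.9 mg/h

Convert clearance: 70 mL/min × 60 min/h ÷ 1000 mL/L = 4.200 L/h
At steady state, infusion rate equals elimination rate: rate in = CL × Css.
Rate = CL × Css = 4.200 × 5.7 = 23.94 mg/h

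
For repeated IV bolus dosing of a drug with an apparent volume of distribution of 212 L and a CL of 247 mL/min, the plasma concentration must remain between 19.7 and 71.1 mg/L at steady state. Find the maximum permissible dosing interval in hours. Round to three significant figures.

Convert clearance: 247 mL/min × 60 min/h ÷ 1000 mL/L = 14.82 L/h
k = CL / Vd = 14.82 / 212.0 = 0.06991 h⁻¹
Between IV bolus doses, concentration decays as C = C₀·e^(−kτ), so C_peak/C_trough = e^(kτ).
τ_max = ln(C_peak/C_trough) / k = ln(71.1/19.7) / 0.06991 = 1.283 / 0.06991 = 18.35 h

18.4 h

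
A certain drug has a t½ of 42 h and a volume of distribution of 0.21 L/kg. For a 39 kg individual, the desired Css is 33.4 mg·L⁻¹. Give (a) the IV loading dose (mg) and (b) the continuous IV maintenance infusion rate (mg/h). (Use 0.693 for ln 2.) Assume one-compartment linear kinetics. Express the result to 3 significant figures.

Vd = 0.21 L/kg × 39 kg = 8.190 L
LD = Vd × C = 8.190 × 33.4 = 273.5 mg
CL = 0.693 × Vd / t½ = 0.693 × 8.190 / 42 = 0.1351 L/h
Infusion rate = CL × Css = 0.1351 × 33.4 = 4.512 mg/h

(a) 274 mg; (b) 4.51 mg/h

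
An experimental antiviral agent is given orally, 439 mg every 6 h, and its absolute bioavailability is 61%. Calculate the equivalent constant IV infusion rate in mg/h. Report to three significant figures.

44.6 mg/h

Equivalent systemic input: infusion rate = F·D/τ.
Rate = 0.61 × 439 / 6 = 44.63 mg/h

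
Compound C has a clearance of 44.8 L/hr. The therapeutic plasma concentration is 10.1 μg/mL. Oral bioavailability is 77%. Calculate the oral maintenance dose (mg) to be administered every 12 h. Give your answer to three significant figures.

7050 mg

D = CL × Css × τ / F = 44.80 × 10.1 × 12 / 0.77 = 7052 mg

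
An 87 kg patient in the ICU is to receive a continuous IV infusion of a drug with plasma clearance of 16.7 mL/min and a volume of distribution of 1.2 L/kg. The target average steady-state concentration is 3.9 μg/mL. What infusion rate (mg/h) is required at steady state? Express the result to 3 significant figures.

3.91 mg/h

CL = 16.7 mL/min × 60/1000 = 1.002 L/h
Rate = CL × Css = 1.002 × 3.9 = 3.908 mg/h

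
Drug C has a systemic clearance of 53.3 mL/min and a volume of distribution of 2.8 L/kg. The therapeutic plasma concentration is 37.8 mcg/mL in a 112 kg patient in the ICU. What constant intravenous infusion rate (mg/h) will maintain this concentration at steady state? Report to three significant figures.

121 mg/h

CL = 53.3 mL/min × 60/1000 = 3.198 L/h
Maintenance depends on clearance, not Vd — rate in must match rate out.
Rate = CL × Css = 3.198 × 37.8 = 120.9 mg/h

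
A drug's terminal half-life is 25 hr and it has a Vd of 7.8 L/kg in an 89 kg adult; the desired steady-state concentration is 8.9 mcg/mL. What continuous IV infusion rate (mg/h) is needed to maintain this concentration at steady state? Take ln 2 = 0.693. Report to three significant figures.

Total Vd = 7.8 × 89 = 694.2 L
CL = 0.693 × Vd / t½ = 0.693 × 694.2 / 25 = 19.24 L/h
Infusion rate = CL × Css = 19.24 × 8.9 = 171.2 mg/h

171 mg/h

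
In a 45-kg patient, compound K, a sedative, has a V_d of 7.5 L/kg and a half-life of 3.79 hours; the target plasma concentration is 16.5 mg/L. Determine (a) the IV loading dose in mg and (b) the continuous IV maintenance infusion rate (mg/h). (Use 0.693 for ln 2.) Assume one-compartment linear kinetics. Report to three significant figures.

Vd(total) = 45 kg × 7.5 L/kg = 337.5 L
LD = Vd × C = 337.5 × 16.5 = 5569 mg
CL = 0.693 × Vd / t½ = 0.693 × 337.5 / 3.79 = 61.71 L/h
Infusion rate = CL × Css = 61.71 × 16.5 = 1018 mg/h

(a) 5570 mg; (b) 1020 mg/h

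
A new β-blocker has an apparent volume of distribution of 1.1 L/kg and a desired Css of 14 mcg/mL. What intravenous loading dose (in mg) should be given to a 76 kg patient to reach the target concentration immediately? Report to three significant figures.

1170 mg

Total Vd = 1.1 × 76 = 83.60 L
LD = Vd × C = 83.60 × 14.00 = 1170 mg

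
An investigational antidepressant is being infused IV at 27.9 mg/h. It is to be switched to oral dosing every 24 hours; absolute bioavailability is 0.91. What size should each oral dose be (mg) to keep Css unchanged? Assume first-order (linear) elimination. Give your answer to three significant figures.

736 mg

To maintain the same Css, the systemic dosing rate must be unchanged: F·D/τ = infusion rate.
D = rate × τ / F = 27.9 × 24 / 0.91 = 735.8 mg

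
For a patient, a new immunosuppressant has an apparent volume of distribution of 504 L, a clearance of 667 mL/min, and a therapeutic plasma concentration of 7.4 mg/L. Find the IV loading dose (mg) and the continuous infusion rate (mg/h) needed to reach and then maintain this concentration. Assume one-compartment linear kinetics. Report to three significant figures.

(a) 3730 mg; (b) 296 mg/h

Loading: fill Vd to C_target → 504.0 L × 7.4 mg/L = 3730 mg
Convert clearance: 667 mL/min × 60 min/h ÷ 1000 mL/L = 40.02 L/h
Infusion rate = 40.02 L/h × 7.4 mg/L = 296.1 mg/h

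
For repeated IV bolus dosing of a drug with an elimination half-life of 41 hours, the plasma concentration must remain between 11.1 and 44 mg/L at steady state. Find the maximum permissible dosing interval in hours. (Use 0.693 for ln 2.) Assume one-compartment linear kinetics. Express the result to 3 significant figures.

81.5 h

k = 0.693 / t½ = 0.693 / 41 = 0.01690 h⁻¹
Between IV bolus doses, concentration decays as C = C₀·e^(−kτ), so C_peak/C_trough = e^(kτ).
τ_max = ln(C_peak/C_trough) / k = ln(44/11.1) / 0.01690 = 1.377 / 0.01690 = 81.48 h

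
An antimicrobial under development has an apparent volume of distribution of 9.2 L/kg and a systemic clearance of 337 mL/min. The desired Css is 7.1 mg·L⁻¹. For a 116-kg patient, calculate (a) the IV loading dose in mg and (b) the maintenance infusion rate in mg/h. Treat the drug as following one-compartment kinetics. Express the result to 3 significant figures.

Vd = 9.2 L/kg × 116 kg = 1067 L
Loading dose = Vd × C = 1067 × 7.1 = 7576 mg
CL = 337 mL/min × 60/1000 = 20.22 L/h
Maintenance: replace elimination → rate = CL × Css = 20.22 × 7.1 = 143.6 mg/h

(a) 7580 mg; (b) 144 mg/h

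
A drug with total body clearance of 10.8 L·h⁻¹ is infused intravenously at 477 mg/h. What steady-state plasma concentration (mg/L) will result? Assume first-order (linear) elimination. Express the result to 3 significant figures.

Css = rate / CL = 477 / 10.80 = 44.17 mg/L

44.2 mg/L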